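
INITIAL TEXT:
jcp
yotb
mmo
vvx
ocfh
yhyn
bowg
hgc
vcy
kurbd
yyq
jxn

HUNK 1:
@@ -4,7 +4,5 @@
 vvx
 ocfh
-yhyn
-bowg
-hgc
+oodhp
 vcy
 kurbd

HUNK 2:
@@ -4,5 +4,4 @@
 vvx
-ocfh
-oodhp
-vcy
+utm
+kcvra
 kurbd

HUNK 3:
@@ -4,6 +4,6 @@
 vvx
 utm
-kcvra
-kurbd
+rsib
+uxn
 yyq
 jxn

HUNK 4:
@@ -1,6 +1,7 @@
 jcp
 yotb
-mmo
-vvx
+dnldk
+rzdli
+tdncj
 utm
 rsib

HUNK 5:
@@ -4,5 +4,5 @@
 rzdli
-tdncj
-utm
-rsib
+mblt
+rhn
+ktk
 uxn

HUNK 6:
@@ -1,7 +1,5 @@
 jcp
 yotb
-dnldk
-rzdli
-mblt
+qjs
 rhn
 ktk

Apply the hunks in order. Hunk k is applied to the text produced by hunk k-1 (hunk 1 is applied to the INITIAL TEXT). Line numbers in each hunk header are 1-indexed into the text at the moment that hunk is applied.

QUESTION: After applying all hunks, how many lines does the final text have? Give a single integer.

Answer: 8

Derivation:
Hunk 1: at line 4 remove [yhyn,bowg,hgc] add [oodhp] -> 10 lines: jcp yotb mmo vvx ocfh oodhp vcy kurbd yyq jxn
Hunk 2: at line 4 remove [ocfh,oodhp,vcy] add [utm,kcvra] -> 9 lines: jcp yotb mmo vvx utm kcvra kurbd yyq jxn
Hunk 3: at line 4 remove [kcvra,kurbd] add [rsib,uxn] -> 9 lines: jcp yotb mmo vvx utm rsib uxn yyq jxn
Hunk 4: at line 1 remove [mmo,vvx] add [dnldk,rzdli,tdncj] -> 10 lines: jcp yotb dnldk rzdli tdncj utm rsib uxn yyq jxn
Hunk 5: at line 4 remove [tdncj,utm,rsib] add [mblt,rhn,ktk] -> 10 lines: jcp yotb dnldk rzdli mblt rhn ktk uxn yyq jxn
Hunk 6: at line 1 remove [dnldk,rzdli,mblt] add [qjs] -> 8 lines: jcp yotb qjs rhn ktk uxn yyq jxn
Final line count: 8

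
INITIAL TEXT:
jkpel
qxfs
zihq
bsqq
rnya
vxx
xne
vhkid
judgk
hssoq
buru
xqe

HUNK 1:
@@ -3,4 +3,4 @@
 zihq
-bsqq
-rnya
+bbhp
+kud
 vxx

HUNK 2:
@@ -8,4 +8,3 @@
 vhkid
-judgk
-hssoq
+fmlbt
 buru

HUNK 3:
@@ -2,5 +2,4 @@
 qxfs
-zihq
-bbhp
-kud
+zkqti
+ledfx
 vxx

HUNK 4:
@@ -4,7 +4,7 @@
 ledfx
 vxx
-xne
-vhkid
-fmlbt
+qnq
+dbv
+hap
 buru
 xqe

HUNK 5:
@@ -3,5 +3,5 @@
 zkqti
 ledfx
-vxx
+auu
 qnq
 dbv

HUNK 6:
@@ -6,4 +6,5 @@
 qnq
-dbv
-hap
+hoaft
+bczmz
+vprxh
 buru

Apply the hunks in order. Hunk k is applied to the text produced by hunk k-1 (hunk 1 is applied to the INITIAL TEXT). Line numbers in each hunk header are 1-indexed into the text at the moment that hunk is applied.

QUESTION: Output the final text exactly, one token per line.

Hunk 1: at line 3 remove [bsqq,rnya] add [bbhp,kud] -> 12 lines: jkpel qxfs zihq bbhp kud vxx xne vhkid judgk hssoq buru xqe
Hunk 2: at line 8 remove [judgk,hssoq] add [fmlbt] -> 11 lines: jkpel qxfs zihq bbhp kud vxx xne vhkid fmlbt buru xqe
Hunk 3: at line 2 remove [zihq,bbhp,kud] add [zkqti,ledfx] -> 10 lines: jkpel qxfs zkqti ledfx vxx xne vhkid fmlbt buru xqe
Hunk 4: at line 4 remove [xne,vhkid,fmlbt] add [qnq,dbv,hap] -> 10 lines: jkpel qxfs zkqti ledfx vxx qnq dbv hap buru xqe
Hunk 5: at line 3 remove [vxx] add [auu] -> 10 lines: jkpel qxfs zkqti ledfx auu qnq dbv hap buru xqe
Hunk 6: at line 6 remove [dbv,hap] add [hoaft,bczmz,vprxh] -> 11 lines: jkpel qxfs zkqti ledfx auu qnq hoaft bczmz vprxh buru xqe

Answer: jkpel
qxfs
zkqti
ledfx
auu
qnq
hoaft
bczmz
vprxh
buru
xqe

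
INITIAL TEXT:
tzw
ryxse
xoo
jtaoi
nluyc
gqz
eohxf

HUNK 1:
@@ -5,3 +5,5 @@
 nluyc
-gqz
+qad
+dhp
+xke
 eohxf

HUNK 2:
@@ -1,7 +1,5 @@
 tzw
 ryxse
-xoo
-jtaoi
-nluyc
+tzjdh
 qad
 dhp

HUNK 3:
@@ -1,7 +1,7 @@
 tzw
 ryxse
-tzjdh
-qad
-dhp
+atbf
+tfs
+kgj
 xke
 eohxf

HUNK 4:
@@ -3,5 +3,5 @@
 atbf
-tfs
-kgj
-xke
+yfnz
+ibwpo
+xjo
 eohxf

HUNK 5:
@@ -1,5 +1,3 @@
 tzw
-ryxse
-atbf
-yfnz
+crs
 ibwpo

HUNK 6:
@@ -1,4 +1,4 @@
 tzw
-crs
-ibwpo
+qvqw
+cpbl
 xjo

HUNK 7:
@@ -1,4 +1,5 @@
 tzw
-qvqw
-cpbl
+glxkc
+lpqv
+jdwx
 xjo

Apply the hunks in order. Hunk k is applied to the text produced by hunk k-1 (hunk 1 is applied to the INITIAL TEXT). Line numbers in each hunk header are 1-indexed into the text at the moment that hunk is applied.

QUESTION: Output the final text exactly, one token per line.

Answer: tzw
glxkc
lpqv
jdwx
xjo
eohxf

Derivation:
Hunk 1: at line 5 remove [gqz] add [qad,dhp,xke] -> 9 lines: tzw ryxse xoo jtaoi nluyc qad dhp xke eohxf
Hunk 2: at line 1 remove [xoo,jtaoi,nluyc] add [tzjdh] -> 7 lines: tzw ryxse tzjdh qad dhp xke eohxf
Hunk 3: at line 1 remove [tzjdh,qad,dhp] add [atbf,tfs,kgj] -> 7 lines: tzw ryxse atbf tfs kgj xke eohxf
Hunk 4: at line 3 remove [tfs,kgj,xke] add [yfnz,ibwpo,xjo] -> 7 lines: tzw ryxse atbf yfnz ibwpo xjo eohxf
Hunk 5: at line 1 remove [ryxse,atbf,yfnz] add [crs] -> 5 lines: tzw crs ibwpo xjo eohxf
Hunk 6: at line 1 remove [crs,ibwpo] add [qvqw,cpbl] -> 5 lines: tzw qvqw cpbl xjo eohxf
Hunk 7: at line 1 remove [qvqw,cpbl] add [glxkc,lpqv,jdwx] -> 6 lines: tzw glxkc lpqv jdwx xjo eohxf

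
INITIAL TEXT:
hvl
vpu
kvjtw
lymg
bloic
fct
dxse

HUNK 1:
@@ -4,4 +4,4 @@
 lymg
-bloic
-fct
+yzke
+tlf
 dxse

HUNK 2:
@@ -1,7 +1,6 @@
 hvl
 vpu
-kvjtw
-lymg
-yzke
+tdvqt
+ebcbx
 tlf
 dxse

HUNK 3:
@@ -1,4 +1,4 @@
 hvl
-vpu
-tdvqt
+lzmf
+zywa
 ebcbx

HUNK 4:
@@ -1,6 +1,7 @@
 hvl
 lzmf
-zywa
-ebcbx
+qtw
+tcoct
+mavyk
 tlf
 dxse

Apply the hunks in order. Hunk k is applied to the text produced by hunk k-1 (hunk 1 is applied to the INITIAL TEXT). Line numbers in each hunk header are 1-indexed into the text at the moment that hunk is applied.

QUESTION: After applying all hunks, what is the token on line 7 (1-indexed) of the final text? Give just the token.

Answer: dxse

Derivation:
Hunk 1: at line 4 remove [bloic,fct] add [yzke,tlf] -> 7 lines: hvl vpu kvjtw lymg yzke tlf dxse
Hunk 2: at line 1 remove [kvjtw,lymg,yzke] add [tdvqt,ebcbx] -> 6 lines: hvl vpu tdvqt ebcbx tlf dxse
Hunk 3: at line 1 remove [vpu,tdvqt] add [lzmf,zywa] -> 6 lines: hvl lzmf zywa ebcbx tlf dxse
Hunk 4: at line 1 remove [zywa,ebcbx] add [qtw,tcoct,mavyk] -> 7 lines: hvl lzmf qtw tcoct mavyk tlf dxse
Final line 7: dxse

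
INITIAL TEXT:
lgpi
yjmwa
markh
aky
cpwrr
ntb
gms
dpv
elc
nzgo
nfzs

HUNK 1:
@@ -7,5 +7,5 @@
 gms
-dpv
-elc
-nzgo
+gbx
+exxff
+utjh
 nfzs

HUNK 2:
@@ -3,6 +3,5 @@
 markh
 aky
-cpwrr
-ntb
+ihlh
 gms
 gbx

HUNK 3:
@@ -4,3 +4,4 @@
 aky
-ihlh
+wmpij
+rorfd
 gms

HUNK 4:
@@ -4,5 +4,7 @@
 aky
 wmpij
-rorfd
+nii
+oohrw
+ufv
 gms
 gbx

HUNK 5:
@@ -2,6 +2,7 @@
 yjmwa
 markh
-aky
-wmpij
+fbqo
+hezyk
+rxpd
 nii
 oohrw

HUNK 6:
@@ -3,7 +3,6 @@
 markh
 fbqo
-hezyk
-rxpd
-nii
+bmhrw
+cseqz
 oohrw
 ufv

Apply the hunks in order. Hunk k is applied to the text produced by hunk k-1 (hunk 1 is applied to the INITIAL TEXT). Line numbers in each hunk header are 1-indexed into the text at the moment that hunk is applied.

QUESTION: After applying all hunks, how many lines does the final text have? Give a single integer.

Hunk 1: at line 7 remove [dpv,elc,nzgo] add [gbx,exxff,utjh] -> 11 lines: lgpi yjmwa markh aky cpwrr ntb gms gbx exxff utjh nfzs
Hunk 2: at line 3 remove [cpwrr,ntb] add [ihlh] -> 10 lines: lgpi yjmwa markh aky ihlh gms gbx exxff utjh nfzs
Hunk 3: at line 4 remove [ihlh] add [wmpij,rorfd] -> 11 lines: lgpi yjmwa markh aky wmpij rorfd gms gbx exxff utjh nfzs
Hunk 4: at line 4 remove [rorfd] add [nii,oohrw,ufv] -> 13 lines: lgpi yjmwa markh aky wmpij nii oohrw ufv gms gbx exxff utjh nfzs
Hunk 5: at line 2 remove [aky,wmpij] add [fbqo,hezyk,rxpd] -> 14 lines: lgpi yjmwa markh fbqo hezyk rxpd nii oohrw ufv gms gbx exxff utjh nfzs
Hunk 6: at line 3 remove [hezyk,rxpd,nii] add [bmhrw,cseqz] -> 13 lines: lgpi yjmwa markh fbqo bmhrw cseqz oohrw ufv gms gbx exxff utjh nfzs
Final line count: 13

Answer: 13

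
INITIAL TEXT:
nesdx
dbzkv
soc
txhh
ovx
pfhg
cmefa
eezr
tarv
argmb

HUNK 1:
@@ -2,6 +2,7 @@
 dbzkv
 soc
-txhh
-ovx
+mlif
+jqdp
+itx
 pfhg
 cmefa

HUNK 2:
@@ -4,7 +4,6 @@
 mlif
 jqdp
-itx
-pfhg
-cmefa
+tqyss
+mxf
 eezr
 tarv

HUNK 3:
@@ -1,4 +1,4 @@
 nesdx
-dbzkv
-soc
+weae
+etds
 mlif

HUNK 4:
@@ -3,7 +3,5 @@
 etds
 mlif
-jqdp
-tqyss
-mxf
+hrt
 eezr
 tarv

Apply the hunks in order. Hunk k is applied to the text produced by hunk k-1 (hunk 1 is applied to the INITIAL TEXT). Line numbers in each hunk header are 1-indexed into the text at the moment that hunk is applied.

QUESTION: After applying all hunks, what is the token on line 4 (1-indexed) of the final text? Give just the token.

Answer: mlif

Derivation:
Hunk 1: at line 2 remove [txhh,ovx] add [mlif,jqdp,itx] -> 11 lines: nesdx dbzkv soc mlif jqdp itx pfhg cmefa eezr tarv argmb
Hunk 2: at line 4 remove [itx,pfhg,cmefa] add [tqyss,mxf] -> 10 lines: nesdx dbzkv soc mlif jqdp tqyss mxf eezr tarv argmb
Hunk 3: at line 1 remove [dbzkv,soc] add [weae,etds] -> 10 lines: nesdx weae etds mlif jqdp tqyss mxf eezr tarv argmb
Hunk 4: at line 3 remove [jqdp,tqyss,mxf] add [hrt] -> 8 lines: nesdx weae etds mlif hrt eezr tarv argmb
Final line 4: mlif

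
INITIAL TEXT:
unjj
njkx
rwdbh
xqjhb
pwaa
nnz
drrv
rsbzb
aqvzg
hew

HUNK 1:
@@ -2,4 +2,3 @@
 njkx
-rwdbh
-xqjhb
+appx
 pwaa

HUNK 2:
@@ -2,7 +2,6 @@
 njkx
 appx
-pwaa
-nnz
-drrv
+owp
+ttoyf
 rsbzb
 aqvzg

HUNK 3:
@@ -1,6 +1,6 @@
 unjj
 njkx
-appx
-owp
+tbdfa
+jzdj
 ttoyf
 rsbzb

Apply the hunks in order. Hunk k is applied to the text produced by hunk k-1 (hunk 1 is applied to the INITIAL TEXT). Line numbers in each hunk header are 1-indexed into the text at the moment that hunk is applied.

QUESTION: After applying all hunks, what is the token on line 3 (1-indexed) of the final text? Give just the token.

Answer: tbdfa

Derivation:
Hunk 1: at line 2 remove [rwdbh,xqjhb] add [appx] -> 9 lines: unjj njkx appx pwaa nnz drrv rsbzb aqvzg hew
Hunk 2: at line 2 remove [pwaa,nnz,drrv] add [owp,ttoyf] -> 8 lines: unjj njkx appx owp ttoyf rsbzb aqvzg hew
Hunk 3: at line 1 remove [appx,owp] add [tbdfa,jzdj] -> 8 lines: unjj njkx tbdfa jzdj ttoyf rsbzb aqvzg hew
Final line 3: tbdfa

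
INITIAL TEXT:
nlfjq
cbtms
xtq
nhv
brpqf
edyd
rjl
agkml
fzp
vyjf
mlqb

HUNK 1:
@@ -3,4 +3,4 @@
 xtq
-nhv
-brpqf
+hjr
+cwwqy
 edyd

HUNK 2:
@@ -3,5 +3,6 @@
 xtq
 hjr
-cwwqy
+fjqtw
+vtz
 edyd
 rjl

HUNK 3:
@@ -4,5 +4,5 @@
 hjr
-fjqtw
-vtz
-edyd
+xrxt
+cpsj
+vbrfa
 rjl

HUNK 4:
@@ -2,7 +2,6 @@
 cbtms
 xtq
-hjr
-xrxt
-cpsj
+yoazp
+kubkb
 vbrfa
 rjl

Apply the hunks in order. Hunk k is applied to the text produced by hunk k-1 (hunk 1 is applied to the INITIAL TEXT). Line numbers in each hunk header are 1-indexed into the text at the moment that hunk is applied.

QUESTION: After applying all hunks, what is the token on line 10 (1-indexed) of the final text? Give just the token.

Answer: vyjf

Derivation:
Hunk 1: at line 3 remove [nhv,brpqf] add [hjr,cwwqy] -> 11 lines: nlfjq cbtms xtq hjr cwwqy edyd rjl agkml fzp vyjf mlqb
Hunk 2: at line 3 remove [cwwqy] add [fjqtw,vtz] -> 12 lines: nlfjq cbtms xtq hjr fjqtw vtz edyd rjl agkml fzp vyjf mlqb
Hunk 3: at line 4 remove [fjqtw,vtz,edyd] add [xrxt,cpsj,vbrfa] -> 12 lines: nlfjq cbtms xtq hjr xrxt cpsj vbrfa rjl agkml fzp vyjf mlqb
Hunk 4: at line 2 remove [hjr,xrxt,cpsj] add [yoazp,kubkb] -> 11 lines: nlfjq cbtms xtq yoazp kubkb vbrfa rjl agkml fzp vyjf mlqb
Final line 10: vyjf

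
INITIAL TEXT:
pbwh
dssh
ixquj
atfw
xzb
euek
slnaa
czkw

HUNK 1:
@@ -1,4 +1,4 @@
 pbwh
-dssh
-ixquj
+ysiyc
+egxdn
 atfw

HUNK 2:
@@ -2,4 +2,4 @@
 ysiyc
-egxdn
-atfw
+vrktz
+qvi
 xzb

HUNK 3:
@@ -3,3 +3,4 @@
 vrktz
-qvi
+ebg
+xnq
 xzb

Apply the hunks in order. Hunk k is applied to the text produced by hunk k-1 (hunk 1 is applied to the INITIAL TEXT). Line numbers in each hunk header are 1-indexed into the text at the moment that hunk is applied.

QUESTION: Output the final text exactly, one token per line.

Answer: pbwh
ysiyc
vrktz
ebg
xnq
xzb
euek
slnaa
czkw

Derivation:
Hunk 1: at line 1 remove [dssh,ixquj] add [ysiyc,egxdn] -> 8 lines: pbwh ysiyc egxdn atfw xzb euek slnaa czkw
Hunk 2: at line 2 remove [egxdn,atfw] add [vrktz,qvi] -> 8 lines: pbwh ysiyc vrktz qvi xzb euek slnaa czkw
Hunk 3: at line 3 remove [qvi] add [ebg,xnq] -> 9 lines: pbwh ysiyc vrktz ebg xnq xzb euek slnaa czkw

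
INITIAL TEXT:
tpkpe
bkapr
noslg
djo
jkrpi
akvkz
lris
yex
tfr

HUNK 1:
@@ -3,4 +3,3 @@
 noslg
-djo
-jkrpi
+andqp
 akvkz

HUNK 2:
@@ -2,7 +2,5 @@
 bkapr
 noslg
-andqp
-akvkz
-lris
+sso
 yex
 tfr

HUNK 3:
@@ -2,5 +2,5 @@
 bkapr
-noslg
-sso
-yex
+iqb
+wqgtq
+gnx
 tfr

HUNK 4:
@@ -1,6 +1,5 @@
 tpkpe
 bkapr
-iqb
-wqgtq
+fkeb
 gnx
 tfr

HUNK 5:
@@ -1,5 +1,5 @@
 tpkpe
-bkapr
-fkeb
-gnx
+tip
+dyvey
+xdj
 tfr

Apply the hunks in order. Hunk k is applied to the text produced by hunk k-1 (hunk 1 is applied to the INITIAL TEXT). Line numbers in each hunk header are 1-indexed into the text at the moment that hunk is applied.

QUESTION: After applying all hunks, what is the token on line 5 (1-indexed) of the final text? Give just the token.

Hunk 1: at line 3 remove [djo,jkrpi] add [andqp] -> 8 lines: tpkpe bkapr noslg andqp akvkz lris yex tfr
Hunk 2: at line 2 remove [andqp,akvkz,lris] add [sso] -> 6 lines: tpkpe bkapr noslg sso yex tfr
Hunk 3: at line 2 remove [noslg,sso,yex] add [iqb,wqgtq,gnx] -> 6 lines: tpkpe bkapr iqb wqgtq gnx tfr
Hunk 4: at line 1 remove [iqb,wqgtq] add [fkeb] -> 5 lines: tpkpe bkapr fkeb gnx tfr
Hunk 5: at line 1 remove [bkapr,fkeb,gnx] add [tip,dyvey,xdj] -> 5 lines: tpkpe tip dyvey xdj tfr
Final line 5: tfr

Answer: tfr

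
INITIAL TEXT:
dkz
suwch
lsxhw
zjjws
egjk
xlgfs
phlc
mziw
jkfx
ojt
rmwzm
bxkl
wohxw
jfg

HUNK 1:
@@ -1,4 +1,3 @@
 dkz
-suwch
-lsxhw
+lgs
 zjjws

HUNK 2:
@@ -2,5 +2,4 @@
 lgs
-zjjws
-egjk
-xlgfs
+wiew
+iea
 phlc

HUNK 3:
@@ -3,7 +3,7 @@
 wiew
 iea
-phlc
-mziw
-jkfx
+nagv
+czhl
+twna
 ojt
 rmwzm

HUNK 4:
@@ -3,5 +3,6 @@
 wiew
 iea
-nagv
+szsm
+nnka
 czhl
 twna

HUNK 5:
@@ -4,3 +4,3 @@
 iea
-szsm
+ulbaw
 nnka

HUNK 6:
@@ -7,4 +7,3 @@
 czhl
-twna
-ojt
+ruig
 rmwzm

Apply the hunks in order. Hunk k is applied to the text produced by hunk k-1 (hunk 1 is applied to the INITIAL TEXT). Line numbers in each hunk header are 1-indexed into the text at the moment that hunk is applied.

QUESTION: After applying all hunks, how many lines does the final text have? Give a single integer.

Answer: 12

Derivation:
Hunk 1: at line 1 remove [suwch,lsxhw] add [lgs] -> 13 lines: dkz lgs zjjws egjk xlgfs phlc mziw jkfx ojt rmwzm bxkl wohxw jfg
Hunk 2: at line 2 remove [zjjws,egjk,xlgfs] add [wiew,iea] -> 12 lines: dkz lgs wiew iea phlc mziw jkfx ojt rmwzm bxkl wohxw jfg
Hunk 3: at line 3 remove [phlc,mziw,jkfx] add [nagv,czhl,twna] -> 12 lines: dkz lgs wiew iea nagv czhl twna ojt rmwzm bxkl wohxw jfg
Hunk 4: at line 3 remove [nagv] add [szsm,nnka] -> 13 lines: dkz lgs wiew iea szsm nnka czhl twna ojt rmwzm bxkl wohxw jfg
Hunk 5: at line 4 remove [szsm] add [ulbaw] -> 13 lines: dkz lgs wiew iea ulbaw nnka czhl twna ojt rmwzm bxkl wohxw jfg
Hunk 6: at line 7 remove [twna,ojt] add [ruig] -> 12 lines: dkz lgs wiew iea ulbaw nnka czhl ruig rmwzm bxkl wohxw jfg
Final line count: 12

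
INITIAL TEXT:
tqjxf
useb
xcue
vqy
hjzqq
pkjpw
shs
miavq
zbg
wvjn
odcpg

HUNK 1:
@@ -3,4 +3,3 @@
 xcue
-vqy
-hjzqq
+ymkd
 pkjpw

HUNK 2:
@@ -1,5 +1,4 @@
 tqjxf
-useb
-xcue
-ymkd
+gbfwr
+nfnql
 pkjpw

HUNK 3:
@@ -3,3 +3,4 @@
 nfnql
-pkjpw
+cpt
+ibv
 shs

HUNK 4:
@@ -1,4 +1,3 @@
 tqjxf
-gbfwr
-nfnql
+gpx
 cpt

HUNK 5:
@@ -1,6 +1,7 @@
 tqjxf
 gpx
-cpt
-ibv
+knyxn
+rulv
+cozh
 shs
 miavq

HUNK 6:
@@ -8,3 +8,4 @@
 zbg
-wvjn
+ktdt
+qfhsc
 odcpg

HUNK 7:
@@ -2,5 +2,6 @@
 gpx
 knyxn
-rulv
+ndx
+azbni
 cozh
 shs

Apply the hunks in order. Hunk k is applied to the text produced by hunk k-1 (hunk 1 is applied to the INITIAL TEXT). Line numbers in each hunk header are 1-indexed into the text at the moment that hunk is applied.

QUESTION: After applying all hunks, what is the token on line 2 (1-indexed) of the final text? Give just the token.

Hunk 1: at line 3 remove [vqy,hjzqq] add [ymkd] -> 10 lines: tqjxf useb xcue ymkd pkjpw shs miavq zbg wvjn odcpg
Hunk 2: at line 1 remove [useb,xcue,ymkd] add [gbfwr,nfnql] -> 9 lines: tqjxf gbfwr nfnql pkjpw shs miavq zbg wvjn odcpg
Hunk 3: at line 3 remove [pkjpw] add [cpt,ibv] -> 10 lines: tqjxf gbfwr nfnql cpt ibv shs miavq zbg wvjn odcpg
Hunk 4: at line 1 remove [gbfwr,nfnql] add [gpx] -> 9 lines: tqjxf gpx cpt ibv shs miavq zbg wvjn odcpg
Hunk 5: at line 1 remove [cpt,ibv] add [knyxn,rulv,cozh] -> 10 lines: tqjxf gpx knyxn rulv cozh shs miavq zbg wvjn odcpg
Hunk 6: at line 8 remove [wvjn] add [ktdt,qfhsc] -> 11 lines: tqjxf gpx knyxn rulv cozh shs miavq zbg ktdt qfhsc odcpg
Hunk 7: at line 2 remove [rulv] add [ndx,azbni] -> 12 lines: tqjxf gpx knyxn ndx azbni cozh shs miavq zbg ktdt qfhsc odcpg
Final line 2: gpx

Answer: gpx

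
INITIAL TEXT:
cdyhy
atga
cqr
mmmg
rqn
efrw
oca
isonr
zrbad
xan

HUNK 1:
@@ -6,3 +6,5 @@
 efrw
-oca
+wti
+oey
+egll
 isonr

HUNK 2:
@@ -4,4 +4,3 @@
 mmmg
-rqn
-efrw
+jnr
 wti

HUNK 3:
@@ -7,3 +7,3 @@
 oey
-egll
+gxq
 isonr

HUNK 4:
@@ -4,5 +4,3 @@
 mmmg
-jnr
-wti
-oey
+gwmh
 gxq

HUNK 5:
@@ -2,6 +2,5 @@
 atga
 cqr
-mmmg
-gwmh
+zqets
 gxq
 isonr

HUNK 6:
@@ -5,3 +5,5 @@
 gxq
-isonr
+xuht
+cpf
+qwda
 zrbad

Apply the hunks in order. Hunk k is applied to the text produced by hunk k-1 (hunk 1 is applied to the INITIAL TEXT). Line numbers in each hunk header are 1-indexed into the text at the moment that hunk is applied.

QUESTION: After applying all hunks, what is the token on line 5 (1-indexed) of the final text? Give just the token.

Answer: gxq

Derivation:
Hunk 1: at line 6 remove [oca] add [wti,oey,egll] -> 12 lines: cdyhy atga cqr mmmg rqn efrw wti oey egll isonr zrbad xan
Hunk 2: at line 4 remove [rqn,efrw] add [jnr] -> 11 lines: cdyhy atga cqr mmmg jnr wti oey egll isonr zrbad xan
Hunk 3: at line 7 remove [egll] add [gxq] -> 11 lines: cdyhy atga cqr mmmg jnr wti oey gxq isonr zrbad xan
Hunk 4: at line 4 remove [jnr,wti,oey] add [gwmh] -> 9 lines: cdyhy atga cqr mmmg gwmh gxq isonr zrbad xan
Hunk 5: at line 2 remove [mmmg,gwmh] add [zqets] -> 8 lines: cdyhy atga cqr zqets gxq isonr zrbad xan
Hunk 6: at line 5 remove [isonr] add [xuht,cpf,qwda] -> 10 lines: cdyhy atga cqr zqets gxq xuht cpf qwda zrbad xan
Final line 5: gxq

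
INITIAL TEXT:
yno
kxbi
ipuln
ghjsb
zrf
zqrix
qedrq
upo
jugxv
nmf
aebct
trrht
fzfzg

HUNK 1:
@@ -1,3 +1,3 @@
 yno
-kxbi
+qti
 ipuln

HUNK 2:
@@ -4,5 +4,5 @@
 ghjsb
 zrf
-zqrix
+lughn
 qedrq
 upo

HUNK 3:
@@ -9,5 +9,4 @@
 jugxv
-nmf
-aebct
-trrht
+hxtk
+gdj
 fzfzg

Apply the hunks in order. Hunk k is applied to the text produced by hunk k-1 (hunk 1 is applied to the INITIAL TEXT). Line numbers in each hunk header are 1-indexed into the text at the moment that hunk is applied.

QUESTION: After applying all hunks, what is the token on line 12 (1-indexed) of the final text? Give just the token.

Hunk 1: at line 1 remove [kxbi] add [qti] -> 13 lines: yno qti ipuln ghjsb zrf zqrix qedrq upo jugxv nmf aebct trrht fzfzg
Hunk 2: at line 4 remove [zqrix] add [lughn] -> 13 lines: yno qti ipuln ghjsb zrf lughn qedrq upo jugxv nmf aebct trrht fzfzg
Hunk 3: at line 9 remove [nmf,aebct,trrht] add [hxtk,gdj] -> 12 lines: yno qti ipuln ghjsb zrf lughn qedrq upo jugxv hxtk gdj fzfzg
Final line 12: fzfzg

Answer: fzfzg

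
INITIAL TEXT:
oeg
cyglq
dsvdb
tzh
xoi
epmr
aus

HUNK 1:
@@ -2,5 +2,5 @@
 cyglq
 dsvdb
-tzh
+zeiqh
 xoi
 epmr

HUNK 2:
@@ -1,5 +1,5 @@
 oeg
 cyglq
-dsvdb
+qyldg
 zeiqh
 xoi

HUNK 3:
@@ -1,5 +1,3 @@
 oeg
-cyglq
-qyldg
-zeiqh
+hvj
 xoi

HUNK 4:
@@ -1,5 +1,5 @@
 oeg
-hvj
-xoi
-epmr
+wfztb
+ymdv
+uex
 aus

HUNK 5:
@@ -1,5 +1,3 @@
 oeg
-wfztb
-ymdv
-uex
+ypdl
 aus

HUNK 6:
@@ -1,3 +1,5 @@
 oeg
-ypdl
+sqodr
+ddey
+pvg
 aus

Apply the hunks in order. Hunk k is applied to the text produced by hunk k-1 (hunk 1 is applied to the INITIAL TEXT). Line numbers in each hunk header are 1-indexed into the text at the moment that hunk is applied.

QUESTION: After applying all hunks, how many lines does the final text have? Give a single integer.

Answer: 5

Derivation:
Hunk 1: at line 2 remove [tzh] add [zeiqh] -> 7 lines: oeg cyglq dsvdb zeiqh xoi epmr aus
Hunk 2: at line 1 remove [dsvdb] add [qyldg] -> 7 lines: oeg cyglq qyldg zeiqh xoi epmr aus
Hunk 3: at line 1 remove [cyglq,qyldg,zeiqh] add [hvj] -> 5 lines: oeg hvj xoi epmr aus
Hunk 4: at line 1 remove [hvj,xoi,epmr] add [wfztb,ymdv,uex] -> 5 lines: oeg wfztb ymdv uex aus
Hunk 5: at line 1 remove [wfztb,ymdv,uex] add [ypdl] -> 3 lines: oeg ypdl aus
Hunk 6: at line 1 remove [ypdl] add [sqodr,ddey,pvg] -> 5 lines: oeg sqodr ddey pvg aus
Final line count: 5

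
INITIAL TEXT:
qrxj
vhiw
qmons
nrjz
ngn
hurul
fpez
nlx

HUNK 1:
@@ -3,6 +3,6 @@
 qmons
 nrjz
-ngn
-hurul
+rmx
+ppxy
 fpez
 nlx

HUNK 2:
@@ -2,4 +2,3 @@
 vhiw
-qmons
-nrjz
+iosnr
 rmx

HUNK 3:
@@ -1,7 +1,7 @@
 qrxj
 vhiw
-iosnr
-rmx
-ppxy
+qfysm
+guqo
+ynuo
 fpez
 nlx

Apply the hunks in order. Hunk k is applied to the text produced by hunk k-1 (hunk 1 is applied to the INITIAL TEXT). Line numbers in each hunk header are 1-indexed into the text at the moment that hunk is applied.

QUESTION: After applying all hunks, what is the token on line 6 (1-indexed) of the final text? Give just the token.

Hunk 1: at line 3 remove [ngn,hurul] add [rmx,ppxy] -> 8 lines: qrxj vhiw qmons nrjz rmx ppxy fpez nlx
Hunk 2: at line 2 remove [qmons,nrjz] add [iosnr] -> 7 lines: qrxj vhiw iosnr rmx ppxy fpez nlx
Hunk 3: at line 1 remove [iosnr,rmx,ppxy] add [qfysm,guqo,ynuo] -> 7 lines: qrxj vhiw qfysm guqo ynuo fpez nlx
Final line 6: fpez

Answer: fpez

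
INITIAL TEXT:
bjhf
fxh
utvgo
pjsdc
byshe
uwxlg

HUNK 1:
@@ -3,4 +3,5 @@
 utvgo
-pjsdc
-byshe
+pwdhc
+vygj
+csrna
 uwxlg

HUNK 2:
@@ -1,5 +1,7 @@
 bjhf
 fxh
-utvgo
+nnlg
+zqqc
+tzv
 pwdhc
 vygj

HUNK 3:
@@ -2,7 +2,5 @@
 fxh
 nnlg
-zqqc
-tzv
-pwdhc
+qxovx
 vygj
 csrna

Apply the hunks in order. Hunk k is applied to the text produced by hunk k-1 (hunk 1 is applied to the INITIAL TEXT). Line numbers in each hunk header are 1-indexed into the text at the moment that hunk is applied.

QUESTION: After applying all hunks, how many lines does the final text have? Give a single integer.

Answer: 7

Derivation:
Hunk 1: at line 3 remove [pjsdc,byshe] add [pwdhc,vygj,csrna] -> 7 lines: bjhf fxh utvgo pwdhc vygj csrna uwxlg
Hunk 2: at line 1 remove [utvgo] add [nnlg,zqqc,tzv] -> 9 lines: bjhf fxh nnlg zqqc tzv pwdhc vygj csrna uwxlg
Hunk 3: at line 2 remove [zqqc,tzv,pwdhc] add [qxovx] -> 7 lines: bjhf fxh nnlg qxovx vygj csrna uwxlg
Final line count: 7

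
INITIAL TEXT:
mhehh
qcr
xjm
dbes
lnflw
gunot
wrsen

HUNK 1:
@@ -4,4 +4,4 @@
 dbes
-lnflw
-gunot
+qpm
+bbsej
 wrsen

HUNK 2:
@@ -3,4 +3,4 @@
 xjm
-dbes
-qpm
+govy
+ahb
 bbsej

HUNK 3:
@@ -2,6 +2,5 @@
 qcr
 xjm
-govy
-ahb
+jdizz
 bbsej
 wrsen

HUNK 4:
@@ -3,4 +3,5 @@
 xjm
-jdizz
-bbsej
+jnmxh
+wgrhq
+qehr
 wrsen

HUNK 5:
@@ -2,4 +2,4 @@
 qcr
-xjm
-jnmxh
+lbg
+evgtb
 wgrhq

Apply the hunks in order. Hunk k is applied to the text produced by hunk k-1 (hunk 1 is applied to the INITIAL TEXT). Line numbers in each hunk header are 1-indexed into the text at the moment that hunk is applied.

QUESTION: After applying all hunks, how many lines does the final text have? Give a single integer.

Hunk 1: at line 4 remove [lnflw,gunot] add [qpm,bbsej] -> 7 lines: mhehh qcr xjm dbes qpm bbsej wrsen
Hunk 2: at line 3 remove [dbes,qpm] add [govy,ahb] -> 7 lines: mhehh qcr xjm govy ahb bbsej wrsen
Hunk 3: at line 2 remove [govy,ahb] add [jdizz] -> 6 lines: mhehh qcr xjm jdizz bbsej wrsen
Hunk 4: at line 3 remove [jdizz,bbsej] add [jnmxh,wgrhq,qehr] -> 7 lines: mhehh qcr xjm jnmxh wgrhq qehr wrsen
Hunk 5: at line 2 remove [xjm,jnmxh] add [lbg,evgtb] -> 7 lines: mhehh qcr lbg evgtb wgrhq qehr wrsen
Final line count: 7

Answer: 7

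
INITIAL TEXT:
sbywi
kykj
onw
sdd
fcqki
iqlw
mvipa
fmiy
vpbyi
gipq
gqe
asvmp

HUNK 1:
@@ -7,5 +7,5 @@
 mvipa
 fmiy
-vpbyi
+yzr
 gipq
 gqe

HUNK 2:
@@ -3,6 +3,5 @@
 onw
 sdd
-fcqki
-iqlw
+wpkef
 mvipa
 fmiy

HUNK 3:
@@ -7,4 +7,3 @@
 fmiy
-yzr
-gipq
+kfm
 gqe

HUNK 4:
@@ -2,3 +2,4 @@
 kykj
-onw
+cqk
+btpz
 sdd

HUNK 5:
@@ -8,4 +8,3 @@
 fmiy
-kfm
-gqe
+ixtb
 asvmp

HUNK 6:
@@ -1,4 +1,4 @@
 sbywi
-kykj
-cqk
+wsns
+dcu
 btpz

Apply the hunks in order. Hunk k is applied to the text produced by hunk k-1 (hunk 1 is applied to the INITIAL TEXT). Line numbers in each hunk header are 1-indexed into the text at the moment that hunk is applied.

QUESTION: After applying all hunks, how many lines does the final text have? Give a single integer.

Answer: 10

Derivation:
Hunk 1: at line 7 remove [vpbyi] add [yzr] -> 12 lines: sbywi kykj onw sdd fcqki iqlw mvipa fmiy yzr gipq gqe asvmp
Hunk 2: at line 3 remove [fcqki,iqlw] add [wpkef] -> 11 lines: sbywi kykj onw sdd wpkef mvipa fmiy yzr gipq gqe asvmp
Hunk 3: at line 7 remove [yzr,gipq] add [kfm] -> 10 lines: sbywi kykj onw sdd wpkef mvipa fmiy kfm gqe asvmp
Hunk 4: at line 2 remove [onw] add [cqk,btpz] -> 11 lines: sbywi kykj cqk btpz sdd wpkef mvipa fmiy kfm gqe asvmp
Hunk 5: at line 8 remove [kfm,gqe] add [ixtb] -> 10 lines: sbywi kykj cqk btpz sdd wpkef mvipa fmiy ixtb asvmp
Hunk 6: at line 1 remove [kykj,cqk] add [wsns,dcu] -> 10 lines: sbywi wsns dcu btpz sdd wpkef mvipa fmiy ixtb asvmp
Final line count: 10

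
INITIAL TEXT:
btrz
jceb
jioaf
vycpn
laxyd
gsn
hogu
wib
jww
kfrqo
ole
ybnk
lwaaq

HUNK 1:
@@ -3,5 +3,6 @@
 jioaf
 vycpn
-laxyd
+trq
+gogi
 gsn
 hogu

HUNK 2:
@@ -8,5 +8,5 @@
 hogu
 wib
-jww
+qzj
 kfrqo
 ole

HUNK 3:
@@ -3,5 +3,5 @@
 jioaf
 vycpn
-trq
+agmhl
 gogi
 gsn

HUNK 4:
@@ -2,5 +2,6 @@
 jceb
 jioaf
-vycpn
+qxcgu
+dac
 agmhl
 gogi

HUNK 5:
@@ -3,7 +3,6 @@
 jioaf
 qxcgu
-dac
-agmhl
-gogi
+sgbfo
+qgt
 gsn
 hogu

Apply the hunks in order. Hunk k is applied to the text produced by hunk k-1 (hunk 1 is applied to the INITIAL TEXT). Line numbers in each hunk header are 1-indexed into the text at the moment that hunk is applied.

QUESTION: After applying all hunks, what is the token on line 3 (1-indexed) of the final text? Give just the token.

Hunk 1: at line 3 remove [laxyd] add [trq,gogi] -> 14 lines: btrz jceb jioaf vycpn trq gogi gsn hogu wib jww kfrqo ole ybnk lwaaq
Hunk 2: at line 8 remove [jww] add [qzj] -> 14 lines: btrz jceb jioaf vycpn trq gogi gsn hogu wib qzj kfrqo ole ybnk lwaaq
Hunk 3: at line 3 remove [trq] add [agmhl] -> 14 lines: btrz jceb jioaf vycpn agmhl gogi gsn hogu wib qzj kfrqo ole ybnk lwaaq
Hunk 4: at line 2 remove [vycpn] add [qxcgu,dac] -> 15 lines: btrz jceb jioaf qxcgu dac agmhl gogi gsn hogu wib qzj kfrqo ole ybnk lwaaq
Hunk 5: at line 3 remove [dac,agmhl,gogi] add [sgbfo,qgt] -> 14 lines: btrz jceb jioaf qxcgu sgbfo qgt gsn hogu wib qzj kfrqo ole ybnk lwaaq
Final line 3: jioaf

Answer: jioaf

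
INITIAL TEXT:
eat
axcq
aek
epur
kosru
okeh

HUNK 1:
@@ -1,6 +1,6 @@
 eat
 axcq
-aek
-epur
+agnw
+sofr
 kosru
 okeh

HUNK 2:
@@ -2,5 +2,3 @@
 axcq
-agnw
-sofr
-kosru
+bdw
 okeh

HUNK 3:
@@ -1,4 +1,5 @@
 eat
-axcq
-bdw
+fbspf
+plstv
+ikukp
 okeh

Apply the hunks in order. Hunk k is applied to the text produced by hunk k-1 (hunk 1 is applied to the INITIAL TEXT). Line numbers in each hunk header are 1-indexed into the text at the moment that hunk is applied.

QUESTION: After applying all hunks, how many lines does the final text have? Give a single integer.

Answer: 5

Derivation:
Hunk 1: at line 1 remove [aek,epur] add [agnw,sofr] -> 6 lines: eat axcq agnw sofr kosru okeh
Hunk 2: at line 2 remove [agnw,sofr,kosru] add [bdw] -> 4 lines: eat axcq bdw okeh
Hunk 3: at line 1 remove [axcq,bdw] add [fbspf,plstv,ikukp] -> 5 lines: eat fbspf plstv ikukp okeh
Final line count: 5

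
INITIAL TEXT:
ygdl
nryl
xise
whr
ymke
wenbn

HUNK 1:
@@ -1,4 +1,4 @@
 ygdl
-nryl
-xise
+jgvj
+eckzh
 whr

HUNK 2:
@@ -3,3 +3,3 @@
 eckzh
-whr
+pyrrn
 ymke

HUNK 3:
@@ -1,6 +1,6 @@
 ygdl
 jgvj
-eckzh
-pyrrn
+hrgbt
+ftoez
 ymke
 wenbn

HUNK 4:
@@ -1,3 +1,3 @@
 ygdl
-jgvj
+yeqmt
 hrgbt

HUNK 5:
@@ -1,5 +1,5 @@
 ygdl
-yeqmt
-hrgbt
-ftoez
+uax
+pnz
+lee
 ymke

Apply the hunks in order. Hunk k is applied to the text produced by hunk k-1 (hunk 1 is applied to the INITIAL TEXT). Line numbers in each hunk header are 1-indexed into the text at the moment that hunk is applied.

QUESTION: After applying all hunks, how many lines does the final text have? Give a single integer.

Hunk 1: at line 1 remove [nryl,xise] add [jgvj,eckzh] -> 6 lines: ygdl jgvj eckzh whr ymke wenbn
Hunk 2: at line 3 remove [whr] add [pyrrn] -> 6 lines: ygdl jgvj eckzh pyrrn ymke wenbn
Hunk 3: at line 1 remove [eckzh,pyrrn] add [hrgbt,ftoez] -> 6 lines: ygdl jgvj hrgbt ftoez ymke wenbn
Hunk 4: at line 1 remove [jgvj] add [yeqmt] -> 6 lines: ygdl yeqmt hrgbt ftoez ymke wenbn
Hunk 5: at line 1 remove [yeqmt,hrgbt,ftoez] add [uax,pnz,lee] -> 6 lines: ygdl uax pnz lee ymke wenbn
Final line count: 6

Answer: 6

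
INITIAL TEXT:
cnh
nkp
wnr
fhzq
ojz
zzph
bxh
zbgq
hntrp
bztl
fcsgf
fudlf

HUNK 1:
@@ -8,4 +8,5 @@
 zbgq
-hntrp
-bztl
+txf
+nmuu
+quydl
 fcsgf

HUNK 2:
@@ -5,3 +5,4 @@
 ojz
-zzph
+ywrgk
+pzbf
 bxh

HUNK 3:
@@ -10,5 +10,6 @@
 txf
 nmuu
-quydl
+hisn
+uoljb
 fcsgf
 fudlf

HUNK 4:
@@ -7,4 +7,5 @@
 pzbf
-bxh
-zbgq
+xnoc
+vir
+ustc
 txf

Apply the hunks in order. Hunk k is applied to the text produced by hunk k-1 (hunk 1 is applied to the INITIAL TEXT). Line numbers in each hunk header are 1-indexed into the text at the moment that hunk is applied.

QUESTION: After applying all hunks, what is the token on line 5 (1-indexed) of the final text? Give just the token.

Answer: ojz

Derivation:
Hunk 1: at line 8 remove [hntrp,bztl] add [txf,nmuu,quydl] -> 13 lines: cnh nkp wnr fhzq ojz zzph bxh zbgq txf nmuu quydl fcsgf fudlf
Hunk 2: at line 5 remove [zzph] add [ywrgk,pzbf] -> 14 lines: cnh nkp wnr fhzq ojz ywrgk pzbf bxh zbgq txf nmuu quydl fcsgf fudlf
Hunk 3: at line 10 remove [quydl] add [hisn,uoljb] -> 15 lines: cnh nkp wnr fhzq ojz ywrgk pzbf bxh zbgq txf nmuu hisn uoljb fcsgf fudlf
Hunk 4: at line 7 remove [bxh,zbgq] add [xnoc,vir,ustc] -> 16 lines: cnh nkp wnr fhzq ojz ywrgk pzbf xnoc vir ustc txf nmuu hisn uoljb fcsgf fudlf
Final line 5: ojz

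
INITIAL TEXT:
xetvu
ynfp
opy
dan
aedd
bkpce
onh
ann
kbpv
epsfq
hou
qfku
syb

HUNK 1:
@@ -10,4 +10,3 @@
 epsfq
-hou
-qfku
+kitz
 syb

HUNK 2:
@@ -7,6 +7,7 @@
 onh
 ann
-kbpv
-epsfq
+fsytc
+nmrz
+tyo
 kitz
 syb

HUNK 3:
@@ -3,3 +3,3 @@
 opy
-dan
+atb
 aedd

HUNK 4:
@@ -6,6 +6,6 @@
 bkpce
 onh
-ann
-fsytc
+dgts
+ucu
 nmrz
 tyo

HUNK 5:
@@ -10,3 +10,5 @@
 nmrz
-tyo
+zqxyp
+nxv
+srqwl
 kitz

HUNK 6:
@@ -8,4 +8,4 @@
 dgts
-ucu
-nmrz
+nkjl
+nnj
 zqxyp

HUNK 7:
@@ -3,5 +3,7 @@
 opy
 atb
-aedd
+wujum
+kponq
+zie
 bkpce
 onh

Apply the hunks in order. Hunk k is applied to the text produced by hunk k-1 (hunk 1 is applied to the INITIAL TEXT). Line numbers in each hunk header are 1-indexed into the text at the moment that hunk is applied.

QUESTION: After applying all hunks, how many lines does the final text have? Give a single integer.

Hunk 1: at line 10 remove [hou,qfku] add [kitz] -> 12 lines: xetvu ynfp opy dan aedd bkpce onh ann kbpv epsfq kitz syb
Hunk 2: at line 7 remove [kbpv,epsfq] add [fsytc,nmrz,tyo] -> 13 lines: xetvu ynfp opy dan aedd bkpce onh ann fsytc nmrz tyo kitz syb
Hunk 3: at line 3 remove [dan] add [atb] -> 13 lines: xetvu ynfp opy atb aedd bkpce onh ann fsytc nmrz tyo kitz syb
Hunk 4: at line 6 remove [ann,fsytc] add [dgts,ucu] -> 13 lines: xetvu ynfp opy atb aedd bkpce onh dgts ucu nmrz tyo kitz syb
Hunk 5: at line 10 remove [tyo] add [zqxyp,nxv,srqwl] -> 15 lines: xetvu ynfp opy atb aedd bkpce onh dgts ucu nmrz zqxyp nxv srqwl kitz syb
Hunk 6: at line 8 remove [ucu,nmrz] add [nkjl,nnj] -> 15 lines: xetvu ynfp opy atb aedd bkpce onh dgts nkjl nnj zqxyp nxv srqwl kitz syb
Hunk 7: at line 3 remove [aedd] add [wujum,kponq,zie] -> 17 lines: xetvu ynfp opy atb wujum kponq zie bkpce onh dgts nkjl nnj zqxyp nxv srqwl kitz syb
Final line count: 17

Answer: 17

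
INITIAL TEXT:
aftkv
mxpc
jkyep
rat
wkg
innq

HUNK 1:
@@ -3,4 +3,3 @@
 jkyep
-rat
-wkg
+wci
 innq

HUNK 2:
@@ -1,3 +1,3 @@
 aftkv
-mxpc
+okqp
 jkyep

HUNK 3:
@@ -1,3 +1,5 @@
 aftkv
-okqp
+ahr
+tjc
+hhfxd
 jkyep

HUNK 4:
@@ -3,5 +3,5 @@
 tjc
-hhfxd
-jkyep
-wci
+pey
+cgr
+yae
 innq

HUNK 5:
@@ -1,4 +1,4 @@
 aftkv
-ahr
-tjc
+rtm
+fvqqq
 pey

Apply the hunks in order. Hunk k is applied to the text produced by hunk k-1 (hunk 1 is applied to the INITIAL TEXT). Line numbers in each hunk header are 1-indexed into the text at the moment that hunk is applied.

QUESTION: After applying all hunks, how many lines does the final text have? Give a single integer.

Hunk 1: at line 3 remove [rat,wkg] add [wci] -> 5 lines: aftkv mxpc jkyep wci innq
Hunk 2: at line 1 remove [mxpc] add [okqp] -> 5 lines: aftkv okqp jkyep wci innq
Hunk 3: at line 1 remove [okqp] add [ahr,tjc,hhfxd] -> 7 lines: aftkv ahr tjc hhfxd jkyep wci innq
Hunk 4: at line 3 remove [hhfxd,jkyep,wci] add [pey,cgr,yae] -> 7 lines: aftkv ahr tjc pey cgr yae innq
Hunk 5: at line 1 remove [ahr,tjc] add [rtm,fvqqq] -> 7 lines: aftkv rtm fvqqq pey cgr yae innq
Final line count: 7

Answer: 7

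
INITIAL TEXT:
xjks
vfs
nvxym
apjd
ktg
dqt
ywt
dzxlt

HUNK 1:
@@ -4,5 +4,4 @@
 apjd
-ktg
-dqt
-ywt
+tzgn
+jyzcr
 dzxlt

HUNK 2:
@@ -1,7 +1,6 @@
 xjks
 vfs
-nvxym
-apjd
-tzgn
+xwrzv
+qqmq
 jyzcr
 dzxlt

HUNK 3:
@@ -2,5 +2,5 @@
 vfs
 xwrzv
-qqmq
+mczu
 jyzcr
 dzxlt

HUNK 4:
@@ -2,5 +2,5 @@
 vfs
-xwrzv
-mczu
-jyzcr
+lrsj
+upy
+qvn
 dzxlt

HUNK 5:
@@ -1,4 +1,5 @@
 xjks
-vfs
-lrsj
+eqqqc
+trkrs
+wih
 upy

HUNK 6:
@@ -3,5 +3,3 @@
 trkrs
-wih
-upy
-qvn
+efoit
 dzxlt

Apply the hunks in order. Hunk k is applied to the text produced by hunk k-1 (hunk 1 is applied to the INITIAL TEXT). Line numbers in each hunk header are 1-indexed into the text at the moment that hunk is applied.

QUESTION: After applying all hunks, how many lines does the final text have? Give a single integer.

Answer: 5

Derivation:
Hunk 1: at line 4 remove [ktg,dqt,ywt] add [tzgn,jyzcr] -> 7 lines: xjks vfs nvxym apjd tzgn jyzcr dzxlt
Hunk 2: at line 1 remove [nvxym,apjd,tzgn] add [xwrzv,qqmq] -> 6 lines: xjks vfs xwrzv qqmq jyzcr dzxlt
Hunk 3: at line 2 remove [qqmq] add [mczu] -> 6 lines: xjks vfs xwrzv mczu jyzcr dzxlt
Hunk 4: at line 2 remove [xwrzv,mczu,jyzcr] add [lrsj,upy,qvn] -> 6 lines: xjks vfs lrsj upy qvn dzxlt
Hunk 5: at line 1 remove [vfs,lrsj] add [eqqqc,trkrs,wih] -> 7 lines: xjks eqqqc trkrs wih upy qvn dzxlt
Hunk 6: at line 3 remove [wih,upy,qvn] add [efoit] -> 5 lines: xjks eqqqc trkrs efoit dzxlt
Final line count: 5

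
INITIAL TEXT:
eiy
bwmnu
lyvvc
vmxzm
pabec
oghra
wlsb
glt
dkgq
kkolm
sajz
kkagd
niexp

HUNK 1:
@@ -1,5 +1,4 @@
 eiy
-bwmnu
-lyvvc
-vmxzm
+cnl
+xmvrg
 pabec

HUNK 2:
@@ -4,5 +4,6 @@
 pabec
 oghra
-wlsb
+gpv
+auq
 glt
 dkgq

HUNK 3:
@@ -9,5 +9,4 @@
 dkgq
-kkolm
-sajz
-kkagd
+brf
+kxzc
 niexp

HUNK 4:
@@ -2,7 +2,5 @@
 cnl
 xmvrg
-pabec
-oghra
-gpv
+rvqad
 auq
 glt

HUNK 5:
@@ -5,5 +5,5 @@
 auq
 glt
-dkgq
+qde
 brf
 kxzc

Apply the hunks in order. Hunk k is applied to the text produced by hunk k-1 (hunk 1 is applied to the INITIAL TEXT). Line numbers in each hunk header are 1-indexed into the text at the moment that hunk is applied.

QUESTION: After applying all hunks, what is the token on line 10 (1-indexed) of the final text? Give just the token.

Answer: niexp

Derivation:
Hunk 1: at line 1 remove [bwmnu,lyvvc,vmxzm] add [cnl,xmvrg] -> 12 lines: eiy cnl xmvrg pabec oghra wlsb glt dkgq kkolm sajz kkagd niexp
Hunk 2: at line 4 remove [wlsb] add [gpv,auq] -> 13 lines: eiy cnl xmvrg pabec oghra gpv auq glt dkgq kkolm sajz kkagd niexp
Hunk 3: at line 9 remove [kkolm,sajz,kkagd] add [brf,kxzc] -> 12 lines: eiy cnl xmvrg pabec oghra gpv auq glt dkgq brf kxzc niexp
Hunk 4: at line 2 remove [pabec,oghra,gpv] add [rvqad] -> 10 lines: eiy cnl xmvrg rvqad auq glt dkgq brf kxzc niexp
Hunk 5: at line 5 remove [dkgq] add [qde] -> 10 lines: eiy cnl xmvrg rvqad auq glt qde brf kxzc niexp
Final line 10: niexp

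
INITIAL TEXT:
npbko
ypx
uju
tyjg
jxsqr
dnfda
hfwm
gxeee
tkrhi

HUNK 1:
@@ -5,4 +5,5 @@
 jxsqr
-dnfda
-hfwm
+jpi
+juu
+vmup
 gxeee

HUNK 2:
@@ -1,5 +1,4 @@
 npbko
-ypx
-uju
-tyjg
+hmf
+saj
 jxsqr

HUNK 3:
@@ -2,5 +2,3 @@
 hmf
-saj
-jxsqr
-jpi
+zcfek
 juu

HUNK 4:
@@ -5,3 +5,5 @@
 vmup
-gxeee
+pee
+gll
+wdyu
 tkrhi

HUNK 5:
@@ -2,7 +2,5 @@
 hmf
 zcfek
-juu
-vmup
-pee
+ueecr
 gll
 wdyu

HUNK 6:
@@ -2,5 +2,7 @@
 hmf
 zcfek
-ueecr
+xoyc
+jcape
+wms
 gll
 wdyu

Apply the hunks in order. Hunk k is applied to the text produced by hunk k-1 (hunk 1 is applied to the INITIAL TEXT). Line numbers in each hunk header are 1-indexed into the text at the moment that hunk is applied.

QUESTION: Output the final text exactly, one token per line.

Answer: npbko
hmf
zcfek
xoyc
jcape
wms
gll
wdyu
tkrhi

Derivation:
Hunk 1: at line 5 remove [dnfda,hfwm] add [jpi,juu,vmup] -> 10 lines: npbko ypx uju tyjg jxsqr jpi juu vmup gxeee tkrhi
Hunk 2: at line 1 remove [ypx,uju,tyjg] add [hmf,saj] -> 9 lines: npbko hmf saj jxsqr jpi juu vmup gxeee tkrhi
Hunk 3: at line 2 remove [saj,jxsqr,jpi] add [zcfek] -> 7 lines: npbko hmf zcfek juu vmup gxeee tkrhi
Hunk 4: at line 5 remove [gxeee] add [pee,gll,wdyu] -> 9 lines: npbko hmf zcfek juu vmup pee gll wdyu tkrhi
Hunk 5: at line 2 remove [juu,vmup,pee] add [ueecr] -> 7 lines: npbko hmf zcfek ueecr gll wdyu tkrhi
Hunk 6: at line 2 remove [ueecr] add [xoyc,jcape,wms] -> 9 lines: npbko hmf zcfek xoyc jcape wms gll wdyu tkrhi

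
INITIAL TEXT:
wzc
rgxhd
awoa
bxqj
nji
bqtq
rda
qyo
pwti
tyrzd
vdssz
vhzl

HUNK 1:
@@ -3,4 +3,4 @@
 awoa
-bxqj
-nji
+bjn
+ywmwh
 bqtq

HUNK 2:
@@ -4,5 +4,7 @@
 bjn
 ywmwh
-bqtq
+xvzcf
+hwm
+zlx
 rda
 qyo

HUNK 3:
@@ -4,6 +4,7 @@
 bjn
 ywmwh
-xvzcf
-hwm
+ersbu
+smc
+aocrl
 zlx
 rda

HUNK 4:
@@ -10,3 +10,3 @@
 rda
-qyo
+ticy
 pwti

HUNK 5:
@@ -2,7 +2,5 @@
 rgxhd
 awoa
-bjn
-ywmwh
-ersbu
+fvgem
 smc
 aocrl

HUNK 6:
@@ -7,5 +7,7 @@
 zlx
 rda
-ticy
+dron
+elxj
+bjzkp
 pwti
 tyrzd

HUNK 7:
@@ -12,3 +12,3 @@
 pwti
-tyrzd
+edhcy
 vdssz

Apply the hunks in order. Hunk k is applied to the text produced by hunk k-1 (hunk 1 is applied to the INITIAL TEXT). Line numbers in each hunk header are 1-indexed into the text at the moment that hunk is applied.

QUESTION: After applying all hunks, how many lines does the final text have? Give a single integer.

Hunk 1: at line 3 remove [bxqj,nji] add [bjn,ywmwh] -> 12 lines: wzc rgxhd awoa bjn ywmwh bqtq rda qyo pwti tyrzd vdssz vhzl
Hunk 2: at line 4 remove [bqtq] add [xvzcf,hwm,zlx] -> 14 lines: wzc rgxhd awoa bjn ywmwh xvzcf hwm zlx rda qyo pwti tyrzd vdssz vhzl
Hunk 3: at line 4 remove [xvzcf,hwm] add [ersbu,smc,aocrl] -> 15 lines: wzc rgxhd awoa bjn ywmwh ersbu smc aocrl zlx rda qyo pwti tyrzd vdssz vhzl
Hunk 4: at line 10 remove [qyo] add [ticy] -> 15 lines: wzc rgxhd awoa bjn ywmwh ersbu smc aocrl zlx rda ticy pwti tyrzd vdssz vhzl
Hunk 5: at line 2 remove [bjn,ywmwh,ersbu] add [fvgem] -> 13 lines: wzc rgxhd awoa fvgem smc aocrl zlx rda ticy pwti tyrzd vdssz vhzl
Hunk 6: at line 7 remove [ticy] add [dron,elxj,bjzkp] -> 15 lines: wzc rgxhd awoa fvgem smc aocrl zlx rda dron elxj bjzkp pwti tyrzd vdssz vhzl
Hunk 7: at line 12 remove [tyrzd] add [edhcy] -> 15 lines: wzc rgxhd awoa fvgem smc aocrl zlx rda dron elxj bjzkp pwti edhcy vdssz vhzl
Final line count: 15

Answer: 15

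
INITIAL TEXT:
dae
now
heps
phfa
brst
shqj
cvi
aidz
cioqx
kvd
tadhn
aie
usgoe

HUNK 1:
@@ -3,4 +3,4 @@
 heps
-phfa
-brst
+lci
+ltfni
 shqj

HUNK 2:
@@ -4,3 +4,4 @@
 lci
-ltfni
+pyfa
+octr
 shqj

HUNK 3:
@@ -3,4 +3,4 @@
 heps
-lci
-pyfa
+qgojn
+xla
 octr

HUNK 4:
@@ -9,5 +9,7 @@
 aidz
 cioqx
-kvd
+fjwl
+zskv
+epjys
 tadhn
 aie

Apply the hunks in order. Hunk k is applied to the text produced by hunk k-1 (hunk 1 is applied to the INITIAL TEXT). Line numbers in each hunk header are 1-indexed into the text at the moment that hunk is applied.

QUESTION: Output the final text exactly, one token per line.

Hunk 1: at line 3 remove [phfa,brst] add [lci,ltfni] -> 13 lines: dae now heps lci ltfni shqj cvi aidz cioqx kvd tadhn aie usgoe
Hunk 2: at line 4 remove [ltfni] add [pyfa,octr] -> 14 lines: dae now heps lci pyfa octr shqj cvi aidz cioqx kvd tadhn aie usgoe
Hunk 3: at line 3 remove [lci,pyfa] add [qgojn,xla] -> 14 lines: dae now heps qgojn xla octr shqj cvi aidz cioqx kvd tadhn aie usgoe
Hunk 4: at line 9 remove [kvd] add [fjwl,zskv,epjys] -> 16 lines: dae now heps qgojn xla octr shqj cvi aidz cioqx fjwl zskv epjys tadhn aie usgoe

Answer: dae
now
heps
qgojn
xla
octr
shqj
cvi
aidz
cioqx
fjwl
zskv
epjys
tadhn
aie
usgoe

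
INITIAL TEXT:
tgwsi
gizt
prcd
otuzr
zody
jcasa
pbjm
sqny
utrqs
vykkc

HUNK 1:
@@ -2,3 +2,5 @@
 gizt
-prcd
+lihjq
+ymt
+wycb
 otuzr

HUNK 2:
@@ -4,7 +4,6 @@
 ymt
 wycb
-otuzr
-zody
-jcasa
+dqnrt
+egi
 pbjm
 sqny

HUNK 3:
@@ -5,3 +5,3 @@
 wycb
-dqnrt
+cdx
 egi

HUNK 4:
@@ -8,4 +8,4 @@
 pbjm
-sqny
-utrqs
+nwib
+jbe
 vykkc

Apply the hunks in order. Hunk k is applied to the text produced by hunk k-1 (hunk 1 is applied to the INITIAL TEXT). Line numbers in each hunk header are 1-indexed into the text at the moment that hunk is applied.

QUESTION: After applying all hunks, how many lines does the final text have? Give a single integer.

Hunk 1: at line 2 remove [prcd] add [lihjq,ymt,wycb] -> 12 lines: tgwsi gizt lihjq ymt wycb otuzr zody jcasa pbjm sqny utrqs vykkc
Hunk 2: at line 4 remove [otuzr,zody,jcasa] add [dqnrt,egi] -> 11 lines: tgwsi gizt lihjq ymt wycb dqnrt egi pbjm sqny utrqs vykkc
Hunk 3: at line 5 remove [dqnrt] add [cdx] -> 11 lines: tgwsi gizt lihjq ymt wycb cdx egi pbjm sqny utrqs vykkc
Hunk 4: at line 8 remove [sqny,utrqs] add [nwib,jbe] -> 11 lines: tgwsi gizt lihjq ymt wycb cdx egi pbjm nwib jbe vykkc
Final line count: 11

Answer: 11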